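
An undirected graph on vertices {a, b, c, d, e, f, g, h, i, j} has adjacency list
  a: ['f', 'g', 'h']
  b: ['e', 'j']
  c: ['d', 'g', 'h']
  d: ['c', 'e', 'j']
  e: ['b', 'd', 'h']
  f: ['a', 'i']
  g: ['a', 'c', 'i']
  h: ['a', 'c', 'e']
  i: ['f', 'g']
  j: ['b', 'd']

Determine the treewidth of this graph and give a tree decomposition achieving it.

Treewidth 2.
One optimal decomposition is:
Bags: B1 = {b, d, j}  B2 = {b, d, e}  B3 = {c, d, e}  B4 = {c, e, h}  B5 = {c, g, h}  B6 = {a, g, h}  B7 = {a, g, i}  B8 = {a, f, i}
Tree: B1–B2, B2–B3, B3–B4, B4–B5, B5–B6, B6–B7, B7–B8

Every bag has size at most 3, so the width is 3 − 1 = 2 and tw(G) ≤ 2. For the lower bound, G contains the cycle j–b–e–d–j, so G is not a forest; only forests have treewidth ≤ 1, hence tw(G) ≥ 2. Hence tw(G) = 2 exactly.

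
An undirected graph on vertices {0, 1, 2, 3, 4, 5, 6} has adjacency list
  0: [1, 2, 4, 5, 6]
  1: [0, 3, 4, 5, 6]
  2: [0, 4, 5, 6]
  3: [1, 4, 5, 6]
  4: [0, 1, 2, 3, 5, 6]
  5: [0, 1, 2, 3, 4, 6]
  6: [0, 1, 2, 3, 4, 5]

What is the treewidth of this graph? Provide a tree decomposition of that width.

The largest bag has 5 vertices, giving width 4; this decomposition certifies tw(G) ≤ 4. For the lower bound, the 5 vertices {0, 1, 4, 5, 6} are pairwise adjacent, and any tree decomposition puts a clique entirely inside one bag — forcing width ≥ 4. The upper and lower bounds meet at 4, so that is the treewidth.

Treewidth 4.
One such decomposition:
Bags: B1 = {0, 1, 4, 5, 6}  B2 = {0, 2, 4, 5, 6}  B3 = {1, 3, 4, 5, 6}
Tree: B1–B2, B1–B3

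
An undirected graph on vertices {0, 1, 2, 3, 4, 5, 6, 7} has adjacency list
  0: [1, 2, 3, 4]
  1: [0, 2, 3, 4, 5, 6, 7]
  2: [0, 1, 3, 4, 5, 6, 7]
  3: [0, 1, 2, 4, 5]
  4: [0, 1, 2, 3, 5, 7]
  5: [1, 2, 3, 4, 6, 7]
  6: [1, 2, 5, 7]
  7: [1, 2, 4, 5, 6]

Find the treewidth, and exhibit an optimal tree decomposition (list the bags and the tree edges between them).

Treewidth 4.
One optimal decomposition is:
Bags: B1 = {1, 2, 4, 5, 7}  B2 = {1, 2, 3, 4, 5}  B3 = {1, 2, 5, 6, 7}  B4 = {0, 1, 2, 3, 4}
Tree: B1–B2, B1–B3, B2–B4

Each bag holds 5 vertices, so the decomposition has width 4, which upper-bounds the treewidth. For the lower bound, the 5 vertices {0, 1, 2, 3, 4} are pairwise adjacent, and any tree decomposition puts a clique entirely inside one bag — forcing width ≥ 4. Combining the bounds, tw(G) = 4.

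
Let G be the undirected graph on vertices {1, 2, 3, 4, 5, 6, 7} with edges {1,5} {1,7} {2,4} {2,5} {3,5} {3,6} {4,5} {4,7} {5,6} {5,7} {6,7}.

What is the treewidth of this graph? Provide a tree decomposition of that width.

Treewidth 2.
One optimal decomposition is:
Bags: B1 = {4, 5, 7}  B2 = {5, 6, 7}  B3 = {1, 5, 7}  B4 = {2, 4, 5}  B5 = {3, 5, 6}
Tree: B1–B2, B2–B3, B1–B4, B2–B5

The largest bag has 3 vertices, giving width 2; this decomposition certifies tw(G) ≤ 2. For the lower bound, the 3 vertices {2, 4, 5} are pairwise adjacent, and any tree decomposition puts a clique entirely inside one bag — forcing width ≥ 2. The upper and lower bounds meet at 2, so that is the treewidth.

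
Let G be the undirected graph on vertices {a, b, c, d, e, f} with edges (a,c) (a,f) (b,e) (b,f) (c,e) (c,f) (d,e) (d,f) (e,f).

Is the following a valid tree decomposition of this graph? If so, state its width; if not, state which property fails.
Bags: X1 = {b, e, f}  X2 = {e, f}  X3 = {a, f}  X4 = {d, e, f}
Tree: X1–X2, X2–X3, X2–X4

A tree decomposition must satisfy three properties: every vertex lies in some bag; for every edge, both endpoints lie together in some bag; and for every vertex, the bags containing it form a connected subtree. Here vertex c appears in no bag, so the decomposition is invalid.

No — vertex c appears in no bag.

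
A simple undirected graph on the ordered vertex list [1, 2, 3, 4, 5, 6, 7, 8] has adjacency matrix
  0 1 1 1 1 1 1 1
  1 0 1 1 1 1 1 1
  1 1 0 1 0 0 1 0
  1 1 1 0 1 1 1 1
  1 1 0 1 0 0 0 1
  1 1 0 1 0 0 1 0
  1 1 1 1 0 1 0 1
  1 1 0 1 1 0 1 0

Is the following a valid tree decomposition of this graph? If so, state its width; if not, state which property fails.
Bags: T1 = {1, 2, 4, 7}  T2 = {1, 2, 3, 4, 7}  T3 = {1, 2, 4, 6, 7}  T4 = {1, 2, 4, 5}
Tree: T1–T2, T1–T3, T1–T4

A tree decomposition must satisfy three properties: every vertex lies in some bag; for every edge, both endpoints lie together in some bag; and for every vertex, the bags containing it form a connected subtree. Here vertex 8 appears in no bag, so the decomposition is invalid.

No — vertex 8 appears in no bag.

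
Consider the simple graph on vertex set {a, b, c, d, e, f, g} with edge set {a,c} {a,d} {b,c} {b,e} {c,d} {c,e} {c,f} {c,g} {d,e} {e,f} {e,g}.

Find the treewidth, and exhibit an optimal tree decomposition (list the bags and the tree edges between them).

Treewidth 2.
Bags: B1 = {c, e, f}  B2 = {c, e, g}  B3 = {c, d, e}  B4 = {a, c, d}  B5 = {b, c, e}
Tree: B1–B2, B1–B3, B3–B4, B2–B5

Every bag has size at most 3, so the width is 3 − 1 = 2 and tw(G) ≤ 2. For the lower bound, the 3 vertices {c, d, e} are pairwise adjacent, and any tree decomposition puts a clique entirely inside one bag — forcing width ≥ 2. Therefore the treewidth is 2.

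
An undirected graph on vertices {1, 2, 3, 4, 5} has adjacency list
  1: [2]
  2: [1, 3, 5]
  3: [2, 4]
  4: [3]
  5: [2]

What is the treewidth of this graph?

A width-1 tree decomposition is:
Bags: B1 = {2, 5}  B2 = {2, 3}  B3 = {3, 4}  B4 = {1, 2}
Tree: B1–B2, B2–B3, B1–B4
Each bag holds 2 vertices, so the decomposition has width 1, which upper-bounds the treewidth. G has an edge, so its treewidth is at least 1. Combining the bounds, tw(G) = 1.

1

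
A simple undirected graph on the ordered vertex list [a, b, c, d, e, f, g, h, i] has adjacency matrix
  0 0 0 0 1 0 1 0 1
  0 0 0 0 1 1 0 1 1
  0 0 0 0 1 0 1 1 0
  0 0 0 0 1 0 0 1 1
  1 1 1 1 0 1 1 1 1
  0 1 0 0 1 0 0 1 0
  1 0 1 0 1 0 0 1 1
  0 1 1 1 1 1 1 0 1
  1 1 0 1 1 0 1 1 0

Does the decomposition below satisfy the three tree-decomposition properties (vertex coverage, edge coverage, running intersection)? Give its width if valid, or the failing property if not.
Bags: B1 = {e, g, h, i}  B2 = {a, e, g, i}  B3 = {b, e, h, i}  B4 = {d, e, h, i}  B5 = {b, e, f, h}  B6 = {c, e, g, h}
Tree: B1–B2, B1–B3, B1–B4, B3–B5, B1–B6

Yes; width 3.

Checking the three conditions: (i) the bags cover all of {a, b, c, d, e, f, g, h, i}; (ii) for each edge, some bag contains both endpoints; (iii) the bags containing any fixed vertex form a subtree. All hold, so the decomposition is valid with width 4 − 1 = 3.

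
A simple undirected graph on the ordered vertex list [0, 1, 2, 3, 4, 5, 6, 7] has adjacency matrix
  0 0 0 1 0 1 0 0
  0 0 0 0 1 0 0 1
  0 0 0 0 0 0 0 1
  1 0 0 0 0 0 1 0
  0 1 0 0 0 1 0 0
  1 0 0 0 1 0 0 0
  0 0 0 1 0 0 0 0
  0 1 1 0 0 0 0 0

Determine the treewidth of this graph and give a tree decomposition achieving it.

Each bag holds 2 vertices, so the decomposition has width 1, which upper-bounds the treewidth. Any graph with an edge has treewidth ≥ 1, and G has the edge 2–7. Therefore the treewidth is 1.

Treewidth 1.
Bags: B1 = {2, 7}  B2 = {1, 7}  B3 = {1, 4}  B4 = {4, 5}  B5 = {0, 5}  B6 = {0, 3}  B7 = {3, 6}
Tree: B1–B2, B2–B3, B3–B4, B4–B5, B5–B6, B6–B7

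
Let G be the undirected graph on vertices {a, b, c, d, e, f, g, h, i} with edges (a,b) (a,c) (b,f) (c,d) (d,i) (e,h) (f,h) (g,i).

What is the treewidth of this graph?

A width-1 tree decomposition is:
Bags: B1 = {g, i}  B2 = {d, i}  B3 = {c, d}  B4 = {a, c}  B5 = {a, b}  B6 = {b, f}  B7 = {f, h}  B8 = {e, h}
Tree: B1–B2, B2–B3, B3–B4, B4–B5, B5–B6, B6–B7, B7–B8
The largest bag has 2 vertices, giving width 1; this decomposition certifies tw(G) ≤ 1. G has an edge, so its treewidth is at least 1. The upper and lower bounds meet at 1, so that is the treewidth.

1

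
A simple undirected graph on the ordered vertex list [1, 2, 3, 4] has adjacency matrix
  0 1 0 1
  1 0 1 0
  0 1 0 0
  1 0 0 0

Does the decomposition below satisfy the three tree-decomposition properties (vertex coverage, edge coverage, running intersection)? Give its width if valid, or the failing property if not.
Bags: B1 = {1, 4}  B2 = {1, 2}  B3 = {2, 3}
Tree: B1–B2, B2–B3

Checking the three conditions: (i) the bags cover all of {1, 2, 3, 4}; (ii) for each edge, some bag contains both endpoints; (iii) the bags containing any fixed vertex form a subtree. All hold, so the decomposition is valid with width 2 − 1 = 1.

Yes; width 1.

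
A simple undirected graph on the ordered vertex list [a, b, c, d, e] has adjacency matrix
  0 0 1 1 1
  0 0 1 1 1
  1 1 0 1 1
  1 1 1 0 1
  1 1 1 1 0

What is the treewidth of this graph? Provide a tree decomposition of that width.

Each bag holds 4 vertices, so the decomposition has width 3, which upper-bounds the treewidth. On the other hand G contains the 4-clique {a, c, d, e}. A clique must lie in a single bag of any decomposition, so no decomposition can have width below 3. The upper and lower bounds meet at 3, so that is the treewidth.

Treewidth 3.
One such decomposition:
Bags: B1 = {b, c, d, e}  B2 = {a, c, d, e}
Tree: B1–B2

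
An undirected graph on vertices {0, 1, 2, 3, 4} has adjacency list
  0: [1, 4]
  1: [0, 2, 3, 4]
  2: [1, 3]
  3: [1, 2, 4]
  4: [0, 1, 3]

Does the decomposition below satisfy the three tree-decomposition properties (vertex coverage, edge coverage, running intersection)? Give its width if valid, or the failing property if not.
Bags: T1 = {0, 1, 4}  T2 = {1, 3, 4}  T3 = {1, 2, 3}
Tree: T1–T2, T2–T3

Vertex coverage: the bags together contain {0, 1, 2, 3, 4}, the full vertex set. Edge coverage: each edge of G has both endpoints in at least one bag. Running intersection: for every vertex, the bags containing it form a connected subtree. All three properties hold, so this is a valid tree decomposition of width max|bag| − 1 = 2, and hence tw(G) ≤ 2.

Yes; width 2.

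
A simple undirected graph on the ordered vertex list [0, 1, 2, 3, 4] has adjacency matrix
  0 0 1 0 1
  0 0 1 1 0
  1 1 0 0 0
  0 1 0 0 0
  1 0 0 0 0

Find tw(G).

A width-1 tree decomposition is:
Bags: B1 = {0, 4}  B2 = {0, 2}  B3 = {1, 2}  B4 = {1, 3}
Tree: B1–B2, B2–B3, B3–B4
Each bag holds 2 vertices, so the decomposition has width 1, which upper-bounds the treewidth. Since G has at least one edge (e.g. 4–0), it is not an edgeless graph, so tw(G) ≥ 1. Hence tw(G) = 1 exactly.

1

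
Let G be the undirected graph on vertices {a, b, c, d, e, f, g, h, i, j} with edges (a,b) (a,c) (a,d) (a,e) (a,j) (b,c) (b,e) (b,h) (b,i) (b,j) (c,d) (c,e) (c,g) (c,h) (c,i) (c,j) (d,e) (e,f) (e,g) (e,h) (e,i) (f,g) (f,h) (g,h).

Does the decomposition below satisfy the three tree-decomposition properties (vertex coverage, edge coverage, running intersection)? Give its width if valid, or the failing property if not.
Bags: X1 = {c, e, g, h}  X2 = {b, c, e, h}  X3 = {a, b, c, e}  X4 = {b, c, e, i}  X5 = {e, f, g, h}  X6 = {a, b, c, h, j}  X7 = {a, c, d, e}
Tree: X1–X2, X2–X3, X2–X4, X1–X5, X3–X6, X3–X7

A tree decomposition must satisfy three properties: every vertex lies in some bag; for every edge, both endpoints lie together in some bag; and for every vertex, the bags containing it form a connected subtree. Here bags containing vertex h are not connected in the tree, so the decomposition is invalid.

No — bags containing vertex h are not connected in the tree.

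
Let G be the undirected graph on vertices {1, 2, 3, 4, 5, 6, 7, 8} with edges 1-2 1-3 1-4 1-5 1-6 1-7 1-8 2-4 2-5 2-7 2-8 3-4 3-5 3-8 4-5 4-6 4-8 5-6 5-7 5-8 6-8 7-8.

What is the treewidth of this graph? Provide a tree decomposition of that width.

The largest bag has 5 vertices, giving width 4; this decomposition certifies tw(G) ≤ 4. Conversely, {1, 2, 4, 5, 8} is a clique of size 5, and the vertices of any clique must share a bag in every tree decomposition; so some bag has ≥ 5 vertices and tw(G) ≥ 4. Therefore the treewidth is 4.

Treewidth 4.
One such decomposition:
Bags: B1 = {1, 4, 5, 6, 8}  B2 = {1, 2, 4, 5, 8}  B3 = {1, 2, 5, 7, 8}  B4 = {1, 3, 4, 5, 8}
Tree: B1–B2, B2–B3, B2–B4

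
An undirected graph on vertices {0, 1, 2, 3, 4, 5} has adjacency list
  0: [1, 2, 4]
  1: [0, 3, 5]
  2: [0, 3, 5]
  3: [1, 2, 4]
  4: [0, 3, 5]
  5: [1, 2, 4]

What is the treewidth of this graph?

A width-3 tree decomposition is:
Bags: B1 = {0, 1, 2, 4}  B2 = {1, 2, 3, 4}  B3 = {1, 2, 4, 5}
Tree: B1–B2, B2–B3
The largest bag has 4 vertices, giving width 3; this decomposition certifies tw(G) ≤ 3. For the lower bound: the 4 vertex sets {0,4}, {1,3}, {2}, {5} are disjoint, each induces a connected subgraph, and every pair is joined by at least one edge of G. Contracting each set to a single vertex therefore yields K_{4} as a minor, and since treewidth is minor-monotone, tw(G) ≥ tw(K_{4}) = 3. Therefore the treewidth is 3.

3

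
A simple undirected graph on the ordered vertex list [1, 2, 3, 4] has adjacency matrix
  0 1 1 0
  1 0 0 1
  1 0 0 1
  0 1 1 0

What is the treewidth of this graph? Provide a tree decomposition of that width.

Each bag holds 3 vertices, so the decomposition has width 2, which upper-bounds the treewidth. The edges 1–3–4–2–1 form a cycle, so G is not a tree and its treewidth is at least 2. Therefore the treewidth is 2.

Treewidth 2.
Bags: B1 = {1, 3, 4}  B2 = {1, 2, 4}
Tree: B1–B2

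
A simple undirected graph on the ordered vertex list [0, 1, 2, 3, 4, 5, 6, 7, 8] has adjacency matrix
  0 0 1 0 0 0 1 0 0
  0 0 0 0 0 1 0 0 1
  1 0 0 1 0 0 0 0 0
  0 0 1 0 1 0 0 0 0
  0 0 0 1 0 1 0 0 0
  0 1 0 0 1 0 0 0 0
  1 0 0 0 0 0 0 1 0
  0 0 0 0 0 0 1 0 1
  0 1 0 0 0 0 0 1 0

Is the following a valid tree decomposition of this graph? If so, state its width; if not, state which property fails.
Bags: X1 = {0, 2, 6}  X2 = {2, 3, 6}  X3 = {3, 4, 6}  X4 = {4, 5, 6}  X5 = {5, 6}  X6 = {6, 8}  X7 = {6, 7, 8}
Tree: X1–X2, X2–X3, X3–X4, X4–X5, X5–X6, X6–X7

A tree decomposition must satisfy three properties: every vertex lies in some bag; for every edge, both endpoints lie together in some bag; and for every vertex, the bags containing it form a connected subtree. Here vertex 1 appears in no bag, so the decomposition is invalid.

No — vertex 1 appears in no bag.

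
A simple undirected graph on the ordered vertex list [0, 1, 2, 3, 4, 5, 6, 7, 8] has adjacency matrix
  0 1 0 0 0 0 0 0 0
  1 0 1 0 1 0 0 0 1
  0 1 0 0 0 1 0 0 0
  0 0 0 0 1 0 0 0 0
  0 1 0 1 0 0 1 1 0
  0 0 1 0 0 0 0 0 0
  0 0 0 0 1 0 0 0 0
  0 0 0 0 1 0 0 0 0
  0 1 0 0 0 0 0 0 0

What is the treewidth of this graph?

A width-1 tree decomposition is:
Bags: B1 = {0, 1}  B2 = {1, 4}  B3 = {4, 7}  B4 = {3, 4}  B5 = {1, 2}  B6 = {4, 6}  B7 = {2, 5}  B8 = {1, 8}
Tree: B1–B2, B2–B3, B3–B4, B2–B5, B4–B6, B5–B7, B2–B8
The largest bag has 2 vertices, giving width 1; this decomposition certifies tw(G) ≤ 1. G has an edge, so its treewidth is at least 1. Combining the bounds, tw(G) = 1.

1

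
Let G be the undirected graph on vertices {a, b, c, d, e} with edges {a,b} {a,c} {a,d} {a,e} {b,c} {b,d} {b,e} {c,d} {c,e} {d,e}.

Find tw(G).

4

A width-4 tree decomposition is:
Bags: B1 = {a, b, c, d, e}
Tree: (single bag)
A single bag containing all 5 vertices is trivially a valid decomposition of width 4. Conversely, {a, b, c, d, e} is a clique of size 5, and the vertices of any clique must share a bag in every tree decomposition; so some bag has ≥ 5 vertices and tw(G) ≥ 4. Hence tw(G) = 4 exactly.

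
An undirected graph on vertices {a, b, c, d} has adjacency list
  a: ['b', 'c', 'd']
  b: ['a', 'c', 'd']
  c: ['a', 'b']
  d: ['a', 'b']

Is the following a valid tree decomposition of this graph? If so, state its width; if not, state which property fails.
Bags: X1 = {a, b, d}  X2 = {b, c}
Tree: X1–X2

A tree decomposition must satisfy three properties: every vertex lies in some bag; for every edge, both endpoints lie together in some bag; and for every vertex, the bags containing it form a connected subtree. Here edge (a,c) lies in no bag, so the decomposition is invalid.

No — edge (a,c) lies in no bag.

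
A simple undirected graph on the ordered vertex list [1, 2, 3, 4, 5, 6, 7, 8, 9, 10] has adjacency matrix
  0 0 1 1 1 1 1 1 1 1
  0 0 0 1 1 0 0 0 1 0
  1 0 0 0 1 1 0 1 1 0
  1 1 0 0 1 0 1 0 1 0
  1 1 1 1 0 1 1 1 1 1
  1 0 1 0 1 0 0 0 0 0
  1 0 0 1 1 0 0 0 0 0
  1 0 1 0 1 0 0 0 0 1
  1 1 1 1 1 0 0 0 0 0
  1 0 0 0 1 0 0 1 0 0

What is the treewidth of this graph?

3

A width-3 tree decomposition is:
Bags: B1 = {1, 3, 5, 9}  B2 = {1, 3, 5, 8}  B3 = {1, 4, 5, 9}  B4 = {1, 4, 5, 7}  B5 = {1, 3, 5, 6}  B6 = {1, 5, 8, 10}  B7 = {2, 4, 5, 9}
Tree: B1–B2, B1–B3, B3–B4, B1–B5, B2–B6, B3–B7
Each bag holds 4 vertices, so the decomposition has width 3, which upper-bounds the treewidth. For the lower bound, the 4 vertices {1, 5, 8, 10} are pairwise adjacent, and any tree decomposition puts a clique entirely inside one bag — forcing width ≥ 3. The upper and lower bounds meet at 3, so that is the treewidth.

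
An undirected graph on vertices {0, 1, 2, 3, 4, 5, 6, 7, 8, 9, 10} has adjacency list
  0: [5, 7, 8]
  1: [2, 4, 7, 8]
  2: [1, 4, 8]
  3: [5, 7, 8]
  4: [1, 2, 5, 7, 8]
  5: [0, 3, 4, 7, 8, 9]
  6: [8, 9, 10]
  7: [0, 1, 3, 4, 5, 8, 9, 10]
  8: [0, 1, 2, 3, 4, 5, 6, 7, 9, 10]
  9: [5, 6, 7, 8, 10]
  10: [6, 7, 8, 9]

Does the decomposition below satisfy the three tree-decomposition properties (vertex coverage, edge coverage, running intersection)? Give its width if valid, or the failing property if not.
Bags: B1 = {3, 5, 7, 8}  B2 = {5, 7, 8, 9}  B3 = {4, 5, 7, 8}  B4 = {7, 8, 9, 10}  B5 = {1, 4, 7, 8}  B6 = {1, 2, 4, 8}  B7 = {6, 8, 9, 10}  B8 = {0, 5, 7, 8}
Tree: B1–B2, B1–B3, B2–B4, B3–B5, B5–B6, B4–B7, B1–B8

Yes; width 3.

Vertex coverage: the bags together contain {0, 1, 2, 3, 4, 5, 6, 7, 8, 9, 10}, the full vertex set. Edge coverage: each edge of G has both endpoints in at least one bag. Running intersection: for every vertex, the bags containing it form a connected subtree. All three properties hold, so this is a valid tree decomposition of width max|bag| − 1 = 3, and hence tw(G) ≤ 3.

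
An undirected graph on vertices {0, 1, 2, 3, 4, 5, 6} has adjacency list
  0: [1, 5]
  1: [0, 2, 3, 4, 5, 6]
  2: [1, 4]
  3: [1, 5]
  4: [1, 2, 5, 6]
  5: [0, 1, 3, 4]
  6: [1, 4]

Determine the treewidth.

2

A width-2 tree decomposition is:
Bags: B1 = {1, 4, 5}  B2 = {1, 2, 4}  B3 = {1, 3, 5}  B4 = {1, 4, 6}  B5 = {0, 1, 5}
Tree: B1–B2, B1–B3, B2–B4, B3–B5
The largest bag has 3 vertices, giving width 2; this decomposition certifies tw(G) ≤ 2. For the lower bound, the 3 vertices {0, 1, 5} are pairwise adjacent, and any tree decomposition puts a clique entirely inside one bag — forcing width ≥ 2. Therefore the treewidth is 2.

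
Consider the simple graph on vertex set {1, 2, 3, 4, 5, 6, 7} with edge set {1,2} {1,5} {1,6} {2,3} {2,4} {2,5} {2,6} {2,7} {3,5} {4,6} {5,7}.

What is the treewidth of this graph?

A width-2 tree decomposition is:
Bags: B1 = {2, 3, 5}  B2 = {1, 2, 5}  B3 = {1, 2, 6}  B4 = {2, 5, 7}  B5 = {2, 4, 6}
Tree: B1–B2, B2–B3, B1–B4, B3–B5
The largest bag has 3 vertices, giving width 2; this decomposition certifies tw(G) ≤ 2. Conversely, {2, 4, 6} is a clique of size 3, and the vertices of any clique must share a bag in every tree decomposition; so some bag has ≥ 3 vertices and tw(G) ≥ 2. The upper and lower bounds meet at 2, so that is the treewidth.

2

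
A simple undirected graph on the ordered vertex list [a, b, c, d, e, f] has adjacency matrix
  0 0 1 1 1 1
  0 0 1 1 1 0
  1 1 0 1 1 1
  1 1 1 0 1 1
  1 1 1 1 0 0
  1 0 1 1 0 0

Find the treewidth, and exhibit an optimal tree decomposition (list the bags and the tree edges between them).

The largest bag has 4 vertices, giving width 3; this decomposition certifies tw(G) ≤ 3. Conversely, {a, c, d, e} is a clique of size 4, and the vertices of any clique must share a bag in every tree decomposition; so some bag has ≥ 4 vertices and tw(G) ≥ 3. Hence tw(G) = 3 exactly.

Treewidth 3.
One such decomposition:
Bags: B1 = {a, c, d, e}  B2 = {b, c, d, e}  B3 = {a, c, d, f}
Tree: B1–B2, B1–B3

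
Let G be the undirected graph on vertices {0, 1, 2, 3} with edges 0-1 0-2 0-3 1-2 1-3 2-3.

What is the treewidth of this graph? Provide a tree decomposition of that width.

With just one bag of size 4, the width is 4 − 1 = 3, so tw(G) ≤ 3. Conversely, {0, 1, 2, 3} is a clique of size 4, and the vertices of any clique must share a bag in every tree decomposition; so some bag has ≥ 4 vertices and tw(G) ≥ 3. Therefore the treewidth is 3.

Treewidth 3.
Bags: B1 = {0, 1, 2, 3}
Tree: (single bag)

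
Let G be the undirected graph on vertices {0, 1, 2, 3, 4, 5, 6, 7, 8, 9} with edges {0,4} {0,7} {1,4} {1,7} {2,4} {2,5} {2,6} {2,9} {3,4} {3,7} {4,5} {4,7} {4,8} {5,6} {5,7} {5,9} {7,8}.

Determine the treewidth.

A width-2 tree decomposition is:
Bags: B1 = {1, 4, 7}  B2 = {4, 5, 7}  B3 = {2, 4, 5}  B4 = {3, 4, 7}  B5 = {2, 5, 9}  B6 = {4, 7, 8}  B7 = {2, 5, 6}  B8 = {0, 4, 7}
Tree: B1–B2, B2–B3, B1–B4, B3–B5, B2–B6, B5–B7, B6–B8
Each bag holds 3 vertices, so the decomposition has width 2, which upper-bounds the treewidth. For the lower bound, the 3 vertices {2, 5, 9} are pairwise adjacent, and any tree decomposition puts a clique entirely inside one bag — forcing width ≥ 2. Combining the bounds, tw(G) = 2.

2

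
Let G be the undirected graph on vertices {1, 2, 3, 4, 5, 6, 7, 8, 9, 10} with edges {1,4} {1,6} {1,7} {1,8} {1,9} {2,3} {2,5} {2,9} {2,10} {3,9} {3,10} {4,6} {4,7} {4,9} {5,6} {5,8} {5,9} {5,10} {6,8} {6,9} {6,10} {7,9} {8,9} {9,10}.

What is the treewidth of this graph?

A width-3 tree decomposition is:
Bags: B1 = {1, 4, 6, 9}  B2 = {1, 6, 8, 9}  B3 = {5, 6, 8, 9}  B4 = {5, 6, 9, 10}  B5 = {1, 4, 7, 9}  B6 = {2, 5, 9, 10}  B7 = {2, 3, 9, 10}
Tree: B1–B2, B2–B3, B3–B4, B1–B5, B4–B6, B6–B7
The largest bag has 4 vertices, giving width 3; this decomposition certifies tw(G) ≤ 3. On the other hand G contains the 4-clique {2, 3, 9, 10}. A clique must lie in a single bag of any decomposition, so no decomposition can have width below 3. The upper and lower bounds meet at 3, so that is the treewidth.

3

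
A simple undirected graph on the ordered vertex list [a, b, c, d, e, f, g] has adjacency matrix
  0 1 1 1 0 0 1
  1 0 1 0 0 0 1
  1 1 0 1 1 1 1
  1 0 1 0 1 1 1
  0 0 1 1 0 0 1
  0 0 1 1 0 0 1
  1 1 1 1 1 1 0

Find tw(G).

A width-3 tree decomposition is:
Bags: B1 = {c, d, e, g}  B2 = {a, c, d, g}  B3 = {a, b, c, g}  B4 = {c, d, f, g}
Tree: B1–B2, B2–B3, B1–B4
Every bag has size at most 4, so the width is 4 − 1 = 3 and tw(G) ≤ 3. On the other hand G contains the 4-clique {c, d, e, g}. A clique must lie in a single bag of any decomposition, so no decomposition can have width below 3. Hence tw(G) = 3 exactly.

3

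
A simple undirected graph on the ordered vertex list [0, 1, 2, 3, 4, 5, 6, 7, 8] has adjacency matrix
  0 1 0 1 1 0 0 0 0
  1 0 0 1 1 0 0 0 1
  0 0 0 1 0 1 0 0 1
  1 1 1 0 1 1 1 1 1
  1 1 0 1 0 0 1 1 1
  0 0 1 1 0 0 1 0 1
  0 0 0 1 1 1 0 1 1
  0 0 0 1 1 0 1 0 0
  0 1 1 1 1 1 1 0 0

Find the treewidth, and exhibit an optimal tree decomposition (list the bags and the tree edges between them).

Treewidth 3.
One optimal decomposition is:
Bags: B1 = {3, 4, 6, 8}  B2 = {3, 4, 6, 7}  B3 = {3, 5, 6, 8}  B4 = {1, 3, 4, 8}  B5 = {0, 1, 3, 4}  B6 = {2, 3, 5, 8}
Tree: B1–B2, B1–B3, B1–B4, B4–B5, B3–B6

The largest bag has 4 vertices, giving width 3; this decomposition certifies tw(G) ≤ 3. On the other hand G contains the 4-clique {2, 3, 5, 8}. A clique must lie in a single bag of any decomposition, so no decomposition can have width below 3. Therefore the treewidth is 3.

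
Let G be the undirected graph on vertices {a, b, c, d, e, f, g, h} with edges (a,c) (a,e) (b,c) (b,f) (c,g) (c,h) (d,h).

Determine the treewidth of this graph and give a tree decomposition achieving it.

Each bag holds 2 vertices, so the decomposition has width 1, which upper-bounds the treewidth. Since G has at least one edge (e.g. b–c), it is not an edgeless graph, so tw(G) ≥ 1. Therefore the treewidth is 1.

Treewidth 1.
Bags: B1 = {b, c}  B2 = {b, f}  B3 = {c, g}  B4 = {c, h}  B5 = {a, c}  B6 = {d, h}  B7 = {a, e}
Tree: B1–B2, B1–B3, B1–B4, B4–B5, B4–B6, B5–B7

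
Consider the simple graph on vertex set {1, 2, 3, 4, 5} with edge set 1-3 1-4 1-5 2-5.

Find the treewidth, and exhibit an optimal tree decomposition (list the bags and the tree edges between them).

Treewidth 1.
Bags: B1 = {1, 5}  B2 = {2, 5}  B3 = {1, 4}  B4 = {1, 3}
Tree: B1–B2, B1–B3, B1–B4

Each bag holds 2 vertices, so the decomposition has width 1, which upper-bounds the treewidth. Any graph with an edge has treewidth ≥ 1, and G has the edge 1–5. Combining the bounds, tw(G) = 1.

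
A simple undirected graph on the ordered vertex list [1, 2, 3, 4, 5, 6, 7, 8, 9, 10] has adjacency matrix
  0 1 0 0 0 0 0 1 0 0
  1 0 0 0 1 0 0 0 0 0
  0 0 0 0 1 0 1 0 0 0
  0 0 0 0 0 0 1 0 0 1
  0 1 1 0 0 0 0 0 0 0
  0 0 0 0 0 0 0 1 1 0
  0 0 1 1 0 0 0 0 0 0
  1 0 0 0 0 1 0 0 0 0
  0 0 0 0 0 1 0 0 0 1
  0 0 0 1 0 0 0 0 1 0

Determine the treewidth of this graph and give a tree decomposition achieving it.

Every bag has size at most 3, so the width is 3 − 1 = 2 and tw(G) ≤ 2. The edges 10–4–7–3–5–2–1–8–6–9–10 form a cycle, so G is not a tree and its treewidth is at least 2. Hence tw(G) = 2 exactly.

Treewidth 2.
Bags: B1 = {4, 7, 10}  B2 = {3, 7, 10}  B3 = {3, 5, 10}  B4 = {2, 5, 10}  B5 = {1, 2, 10}  B6 = {1, 8, 10}  B7 = {6, 8, 10}  B8 = {6, 9, 10}
Tree: B1–B2, B2–B3, B3–B4, B4–B5, B5–B6, B6–B7, B7–B8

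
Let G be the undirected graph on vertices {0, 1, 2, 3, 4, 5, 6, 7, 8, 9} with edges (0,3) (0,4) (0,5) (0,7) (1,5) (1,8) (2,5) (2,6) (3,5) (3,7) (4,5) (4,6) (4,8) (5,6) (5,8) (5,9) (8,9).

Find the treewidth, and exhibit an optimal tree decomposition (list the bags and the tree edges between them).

Every bag has size at most 3, so the width is 3 − 1 = 2 and tw(G) ≤ 2. For the lower bound, the 3 vertices {1, 5, 8} are pairwise adjacent, and any tree decomposition puts a clique entirely inside one bag — forcing width ≥ 2. Hence tw(G) = 2 exactly.

Treewidth 2.
One optimal decomposition is:
Bags: B1 = {0, 4, 5}  B2 = {0, 3, 5}  B3 = {0, 3, 7}  B4 = {4, 5, 6}  B5 = {4, 5, 8}  B6 = {2, 5, 6}  B7 = {5, 8, 9}  B8 = {1, 5, 8}
Tree: B1–B2, B2–B3, B1–B4, B4–B5, B4–B6, B5–B7, B7–B8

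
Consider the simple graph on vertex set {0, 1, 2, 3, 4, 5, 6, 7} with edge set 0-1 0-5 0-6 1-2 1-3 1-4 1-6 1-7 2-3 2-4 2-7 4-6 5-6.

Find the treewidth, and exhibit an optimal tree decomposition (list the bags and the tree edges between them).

Treewidth 2.
One such decomposition:
Bags: B1 = {0, 1, 6}  B2 = {1, 4, 6}  B3 = {1, 2, 4}  B4 = {1, 2, 7}  B5 = {0, 5, 6}  B6 = {1, 2, 3}
Tree: B1–B2, B2–B3, B3–B4, B1–B5, B4–B6

Each bag holds 3 vertices, so the decomposition has width 2, which upper-bounds the treewidth. Conversely, {0, 1, 6} is a clique of size 3, and the vertices of any clique must share a bag in every tree decomposition; so some bag has ≥ 3 vertices and tw(G) ≥ 2. Hence tw(G) = 2 exactly.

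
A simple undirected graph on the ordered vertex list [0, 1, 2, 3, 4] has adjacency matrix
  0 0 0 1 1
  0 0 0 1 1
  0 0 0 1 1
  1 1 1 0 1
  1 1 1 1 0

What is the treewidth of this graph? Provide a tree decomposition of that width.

Treewidth 2.
One such decomposition:
Bags: B1 = {2, 3, 4}  B2 = {0, 3, 4}  B3 = {1, 3, 4}
Tree: B1–B2, B2–B3

Each bag holds 3 vertices, so the decomposition has width 2, which upper-bounds the treewidth. Conversely, {0, 3, 4} is a clique of size 3, and the vertices of any clique must share a bag in every tree decomposition; so some bag has ≥ 3 vertices and tw(G) ≥ 2. The upper and lower bounds meet at 2, so that is the treewidth.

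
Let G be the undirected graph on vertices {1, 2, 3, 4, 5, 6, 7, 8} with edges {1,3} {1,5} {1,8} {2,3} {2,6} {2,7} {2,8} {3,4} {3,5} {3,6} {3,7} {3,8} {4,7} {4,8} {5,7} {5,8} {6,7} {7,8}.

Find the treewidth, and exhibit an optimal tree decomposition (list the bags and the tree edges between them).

Every bag has size at most 4, so the width is 4 − 1 = 3 and tw(G) ≤ 3. On the other hand G contains the 4-clique {1, 3, 5, 8}. A clique must lie in a single bag of any decomposition, so no decomposition can have width below 3. Hence tw(G) = 3 exactly.

Treewidth 3.
Bags: B1 = {1, 3, 5, 8}  B2 = {3, 5, 7, 8}  B3 = {2, 3, 7, 8}  B4 = {2, 3, 6, 7}  B5 = {3, 4, 7, 8}
Tree: B1–B2, B2–B3, B3–B4, B2–B5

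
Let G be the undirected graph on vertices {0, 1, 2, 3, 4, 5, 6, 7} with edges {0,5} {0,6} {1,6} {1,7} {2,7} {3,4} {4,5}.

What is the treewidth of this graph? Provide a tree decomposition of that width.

Treewidth 1.
Bags: B1 = {2, 7}  B2 = {1, 7}  B3 = {1, 6}  B4 = {0, 6}  B5 = {0, 5}  B6 = {4, 5}  B7 = {3, 4}
Tree: B1–B2, B2–B3, B3–B4, B4–B5, B5–B6, B6–B7

Each bag holds 2 vertices, so the decomposition has width 1, which upper-bounds the treewidth. G has an edge, so its treewidth is at least 1. Combining the bounds, tw(G) = 1.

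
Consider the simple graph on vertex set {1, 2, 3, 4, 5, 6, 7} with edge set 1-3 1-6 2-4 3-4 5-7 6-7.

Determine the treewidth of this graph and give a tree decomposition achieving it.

The largest bag has 2 vertices, giving width 1; this decomposition certifies tw(G) ≤ 1. Any graph with an edge has treewidth ≥ 1, and G has the edge 5–7. Hence tw(G) = 1 exactly.

Treewidth 1.
Bags: B1 = {5, 7}  B2 = {6, 7}  B3 = {1, 6}  B4 = {1, 3}  B5 = {3, 4}  B6 = {2, 4}
Tree: B1–B2, B2–B3, B3–B4, B4–B5, B5–B6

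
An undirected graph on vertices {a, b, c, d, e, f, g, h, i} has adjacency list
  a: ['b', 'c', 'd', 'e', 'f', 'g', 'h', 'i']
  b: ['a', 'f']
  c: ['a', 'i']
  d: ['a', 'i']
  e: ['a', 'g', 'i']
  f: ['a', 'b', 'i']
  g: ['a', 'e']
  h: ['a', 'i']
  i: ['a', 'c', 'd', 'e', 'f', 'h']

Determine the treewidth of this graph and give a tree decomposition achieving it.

Every bag has size at most 3, so the width is 3 − 1 = 2 and tw(G) ≤ 2. For the lower bound, the 3 vertices {a, e, g} are pairwise adjacent, and any tree decomposition puts a clique entirely inside one bag — forcing width ≥ 2. Combining the bounds, tw(G) = 2.

Treewidth 2.
Bags: B1 = {a, e, i}  B2 = {a, f, i}  B3 = {a, h, i}  B4 = {a, d, i}  B5 = {a, e, g}  B6 = {a, c, i}  B7 = {a, b, f}
Tree: B1–B2, B2–B3, B3–B4, B1–B5, B2–B6, B2–B7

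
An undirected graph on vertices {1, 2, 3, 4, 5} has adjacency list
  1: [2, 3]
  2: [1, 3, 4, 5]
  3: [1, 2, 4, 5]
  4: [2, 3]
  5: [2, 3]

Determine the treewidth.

2

A width-2 tree decomposition is:
Bags: B1 = {2, 3, 4}  B2 = {2, 3, 5}  B3 = {1, 2, 3}
Tree: B1–B2, B1–B3
The largest bag has 3 vertices, giving width 2; this decomposition certifies tw(G) ≤ 2. For the lower bound, the 3 vertices {1, 2, 3} are pairwise adjacent, and any tree decomposition puts a clique entirely inside one bag — forcing width ≥ 2. The upper and lower bounds meet at 2, so that is the treewidth.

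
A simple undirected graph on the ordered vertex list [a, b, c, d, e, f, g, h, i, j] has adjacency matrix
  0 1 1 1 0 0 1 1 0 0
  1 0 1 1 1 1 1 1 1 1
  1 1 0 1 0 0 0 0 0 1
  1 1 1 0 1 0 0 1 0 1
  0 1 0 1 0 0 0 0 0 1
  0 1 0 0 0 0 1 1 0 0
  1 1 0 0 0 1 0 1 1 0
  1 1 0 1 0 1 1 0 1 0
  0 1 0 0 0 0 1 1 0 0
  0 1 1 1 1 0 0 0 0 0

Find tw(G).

3

A width-3 tree decomposition is:
Bags: B1 = {b, c, d, j}  B2 = {a, b, c, d}  B3 = {b, d, e, j}  B4 = {a, b, d, h}  B5 = {a, b, g, h}  B6 = {b, f, g, h}  B7 = {b, g, h, i}
Tree: B1–B2, B1–B3, B2–B4, B4–B5, B5–B6, B6–B7
Each bag holds 4 vertices, so the decomposition has width 3, which upper-bounds the treewidth. On the other hand G contains the 4-clique {b, d, e, j}. A clique must lie in a single bag of any decomposition, so no decomposition can have width below 3. Combining the bounds, tw(G) = 3.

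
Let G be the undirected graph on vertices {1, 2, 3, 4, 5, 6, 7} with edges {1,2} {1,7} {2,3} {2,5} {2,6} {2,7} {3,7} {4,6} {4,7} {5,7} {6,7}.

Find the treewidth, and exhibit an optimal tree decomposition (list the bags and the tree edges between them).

The largest bag has 3 vertices, giving width 2; this decomposition certifies tw(G) ≤ 2. Conversely, {1, 2, 7} is a clique of size 3, and the vertices of any clique must share a bag in every tree decomposition; so some bag has ≥ 3 vertices and tw(G) ≥ 2. Therefore the treewidth is 2.

Treewidth 2.
Bags: B1 = {2, 6, 7}  B2 = {1, 2, 7}  B3 = {2, 5, 7}  B4 = {2, 3, 7}  B5 = {4, 6, 7}
Tree: B1–B2, B2–B3, B3–B4, B1–B5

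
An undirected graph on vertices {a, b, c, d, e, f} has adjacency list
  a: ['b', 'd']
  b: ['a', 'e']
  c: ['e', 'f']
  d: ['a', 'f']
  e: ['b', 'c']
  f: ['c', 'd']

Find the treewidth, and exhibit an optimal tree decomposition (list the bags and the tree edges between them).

Each bag holds 3 vertices, so the decomposition has width 2, which upper-bounds the treewidth. Since e–b–a–d–f–c–e is a cycle in G, G is not acyclic. Forests are exactly the graphs of treewidth ≤ 1, so tw(G) ≥ 2. The upper and lower bounds meet at 2, so that is the treewidth.

Treewidth 2.
One optimal decomposition is:
Bags: B1 = {a, b, e}  B2 = {a, d, e}  B3 = {d, e, f}  B4 = {c, e, f}
Tree: B1–B2, B2–B3, B3–B4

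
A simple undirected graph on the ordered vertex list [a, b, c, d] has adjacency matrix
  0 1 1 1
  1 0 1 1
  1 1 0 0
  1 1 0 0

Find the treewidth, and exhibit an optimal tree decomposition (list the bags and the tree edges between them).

Treewidth 2.
Bags: B1 = {a, b, d}  B2 = {a, b, c}
Tree: B1–B2

Each bag holds 3 vertices, so the decomposition has width 2, which upper-bounds the treewidth. Conversely, {a, b, d} is a clique of size 3, and the vertices of any clique must share a bag in every tree decomposition; so some bag has ≥ 3 vertices and tw(G) ≥ 2. Therefore the treewidth is 2.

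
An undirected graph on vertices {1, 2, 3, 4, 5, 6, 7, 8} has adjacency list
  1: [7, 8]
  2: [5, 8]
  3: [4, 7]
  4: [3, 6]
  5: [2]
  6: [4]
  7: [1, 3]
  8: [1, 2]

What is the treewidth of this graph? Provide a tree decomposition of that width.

Every bag has size at most 2, so the width is 2 − 1 = 1 and tw(G) ≤ 1. Any graph with an edge has treewidth ≥ 1, and G has the edge 6–4. The upper and lower bounds meet at 1, so that is the treewidth.

Treewidth 1.
One such decomposition:
Bags: B1 = {4, 6}  B2 = {3, 4}  B3 = {3, 7}  B4 = {1, 7}  B5 = {1, 8}  B6 = {2, 8}  B7 = {2, 5}
Tree: B1–B2, B2–B3, B3–B4, B4–B5, B5–B6, B6–B7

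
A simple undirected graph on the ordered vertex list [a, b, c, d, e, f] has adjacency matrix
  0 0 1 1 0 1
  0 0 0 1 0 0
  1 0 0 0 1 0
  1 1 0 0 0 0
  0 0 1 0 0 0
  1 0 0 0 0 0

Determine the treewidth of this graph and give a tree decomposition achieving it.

Treewidth 1.
One such decomposition:
Bags: B1 = {a, f}  B2 = {a, c}  B3 = {a, d}  B4 = {c, e}  B5 = {b, d}
Tree: B1–B2, B1–B3, B2–B4, B3–B5

The largest bag has 2 vertices, giving width 1; this decomposition certifies tw(G) ≤ 1. Any graph with an edge has treewidth ≥ 1, and G has the edge a–f. The upper and lower bounds meet at 1, so that is the treewidth.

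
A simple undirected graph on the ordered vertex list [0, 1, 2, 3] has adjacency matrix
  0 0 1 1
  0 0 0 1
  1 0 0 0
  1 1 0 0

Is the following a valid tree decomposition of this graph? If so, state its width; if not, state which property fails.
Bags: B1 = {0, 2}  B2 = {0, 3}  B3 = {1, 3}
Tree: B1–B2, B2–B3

Yes; width 1.

Every vertex of G appears in some bag (union = {0, 1, 2, 3}); every edge is covered by a bag; and for each vertex v the set of bags containing v is connected in the bag tree. The decomposition is therefore valid. The largest bag has 2 vertices, so the width is 1.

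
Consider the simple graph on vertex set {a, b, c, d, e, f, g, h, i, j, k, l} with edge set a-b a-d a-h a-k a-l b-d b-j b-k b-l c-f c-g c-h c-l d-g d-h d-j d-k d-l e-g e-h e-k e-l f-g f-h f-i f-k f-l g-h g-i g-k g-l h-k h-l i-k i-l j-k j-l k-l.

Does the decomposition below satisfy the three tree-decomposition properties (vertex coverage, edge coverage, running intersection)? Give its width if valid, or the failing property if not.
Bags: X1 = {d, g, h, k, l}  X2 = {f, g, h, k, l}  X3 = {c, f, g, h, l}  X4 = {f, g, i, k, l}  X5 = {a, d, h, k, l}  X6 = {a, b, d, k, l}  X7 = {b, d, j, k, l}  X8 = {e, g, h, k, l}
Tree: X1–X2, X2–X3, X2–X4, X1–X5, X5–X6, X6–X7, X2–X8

Yes; width 4.

Checking the three conditions: (i) the bags cover all of {a, b, c, d, e, f, g, h, i, j, k, l}; (ii) for each edge, some bag contains both endpoints; (iii) the bags containing any fixed vertex form a subtree. All hold, so the decomposition is valid with width 5 − 1 = 4.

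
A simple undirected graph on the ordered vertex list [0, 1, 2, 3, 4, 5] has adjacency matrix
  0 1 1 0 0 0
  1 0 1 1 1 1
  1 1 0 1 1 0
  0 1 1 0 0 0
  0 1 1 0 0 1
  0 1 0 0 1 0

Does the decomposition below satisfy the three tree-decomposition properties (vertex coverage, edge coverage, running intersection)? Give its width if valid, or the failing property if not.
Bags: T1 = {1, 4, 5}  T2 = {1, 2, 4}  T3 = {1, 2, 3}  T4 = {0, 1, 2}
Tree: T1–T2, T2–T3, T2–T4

Yes; width 2.

Vertex coverage: the bags together contain {0, 1, 2, 3, 4, 5}, the full vertex set. Edge coverage: each edge of G has both endpoints in at least one bag. Running intersection: for every vertex, the bags containing it form a connected subtree. All three properties hold, so this is a valid tree decomposition of width max|bag| − 1 = 2, and hence tw(G) ≤ 2.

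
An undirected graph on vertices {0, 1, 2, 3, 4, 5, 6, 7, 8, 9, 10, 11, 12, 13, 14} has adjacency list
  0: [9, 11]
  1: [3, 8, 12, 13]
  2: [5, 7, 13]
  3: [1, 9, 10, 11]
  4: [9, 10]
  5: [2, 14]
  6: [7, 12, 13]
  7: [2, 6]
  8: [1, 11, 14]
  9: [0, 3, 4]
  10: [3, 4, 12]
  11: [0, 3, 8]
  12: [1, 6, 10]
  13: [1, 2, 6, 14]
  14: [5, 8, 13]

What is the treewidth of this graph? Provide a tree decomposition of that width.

Every bag has size at most 4, so the width is 4 − 1 = 3 and tw(G) ≤ 3. For the lower bound: the 4 vertex sets {2,5,7}, {14}, {13}, {1,6,8,12} are disjoint, each induces a connected subgraph, and every pair is joined by at least one edge of G. Contracting each set to a single vertex therefore yields K_{4} as a minor, and since treewidth is minor-monotone, tw(G) ≥ tw(K_{4}) = 3. Hence tw(G) = 3 exactly.

Treewidth 3.
One optimal decomposition is:
Bags: B1 = {2, 5, 7, 14}  B2 = {2, 7, 13, 14}  B3 = {6, 7, 13, 14}  B4 = {6, 8, 13, 14}  B5 = {1, 6, 8, 13}  B6 = {1, 6, 8, 12}  B7 = {1, 8, 11, 12}  B8 = {1, 3, 11, 12}  B9 = {3, 10, 11, 12}  B10 = {0, 3, 10, 11}  B11 = {0, 3, 9, 10}  B12 = {0, 4, 9, 10}
Tree: B1–B2, B2–B3, B3–B4, B4–B5, B5–B6, B6–B7, B7–B8, B8–B9, B9–B10, B10–B11, B11–B12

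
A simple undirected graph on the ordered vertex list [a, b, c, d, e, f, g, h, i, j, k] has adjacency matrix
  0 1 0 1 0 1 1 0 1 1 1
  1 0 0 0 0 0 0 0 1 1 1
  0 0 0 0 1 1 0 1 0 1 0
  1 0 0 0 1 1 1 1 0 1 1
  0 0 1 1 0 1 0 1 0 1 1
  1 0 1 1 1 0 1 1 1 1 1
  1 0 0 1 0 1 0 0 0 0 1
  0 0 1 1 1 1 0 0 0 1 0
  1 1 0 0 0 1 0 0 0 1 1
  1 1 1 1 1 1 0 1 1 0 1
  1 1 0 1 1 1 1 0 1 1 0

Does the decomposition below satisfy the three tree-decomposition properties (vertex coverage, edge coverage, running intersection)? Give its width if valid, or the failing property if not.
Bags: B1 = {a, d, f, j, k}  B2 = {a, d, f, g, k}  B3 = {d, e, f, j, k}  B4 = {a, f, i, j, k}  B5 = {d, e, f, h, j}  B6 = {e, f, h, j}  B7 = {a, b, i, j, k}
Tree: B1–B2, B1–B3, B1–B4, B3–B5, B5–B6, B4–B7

No — vertex c appears in no bag.

A tree decomposition must satisfy three properties: every vertex lies in some bag; for every edge, both endpoints lie together in some bag; and for every vertex, the bags containing it form a connected subtree. Here vertex c appears in no bag, so the decomposition is invalid.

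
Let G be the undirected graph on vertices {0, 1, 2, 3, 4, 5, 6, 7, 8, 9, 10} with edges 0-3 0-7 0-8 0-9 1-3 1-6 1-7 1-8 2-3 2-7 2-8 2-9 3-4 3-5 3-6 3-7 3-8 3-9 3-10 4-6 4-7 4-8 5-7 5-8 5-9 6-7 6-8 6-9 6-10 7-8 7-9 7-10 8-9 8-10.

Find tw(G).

A width-4 tree decomposition is:
Bags: B1 = {3, 6, 7, 8, 9}  B2 = {3, 5, 7, 8, 9}  B3 = {0, 3, 7, 8, 9}  B4 = {3, 4, 6, 7, 8}  B5 = {3, 6, 7, 8, 10}  B6 = {2, 3, 7, 8, 9}  B7 = {1, 3, 6, 7, 8}
Tree: B1–B2, B2–B3, B1–B4, B1–B5, B1–B6, B1–B7
Every bag has size at most 5, so the width is 5 − 1 = 4 and tw(G) ≤ 4. Conversely, {0, 3, 7, 8, 9} is a clique of size 5, and the vertices of any clique must share a bag in every tree decomposition; so some bag has ≥ 5 vertices and tw(G) ≥ 4. The upper and lower bounds meet at 4, so that is the treewidth.

4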